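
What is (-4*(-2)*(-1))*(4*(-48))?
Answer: 1536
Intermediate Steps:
(-4*(-2)*(-1))*(4*(-48)) = (8*(-1))*(-192) = -8*(-192) = 1536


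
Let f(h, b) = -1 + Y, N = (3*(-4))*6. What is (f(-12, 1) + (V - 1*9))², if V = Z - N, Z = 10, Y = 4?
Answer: 5776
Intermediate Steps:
N = -72 (N = -12*6 = -72)
f(h, b) = 3 (f(h, b) = -1 + 4 = 3)
V = 82 (V = 10 - 1*(-72) = 10 + 72 = 82)
(f(-12, 1) + (V - 1*9))² = (3 + (82 - 1*9))² = (3 + (82 - 9))² = (3 + 73)² = 76² = 5776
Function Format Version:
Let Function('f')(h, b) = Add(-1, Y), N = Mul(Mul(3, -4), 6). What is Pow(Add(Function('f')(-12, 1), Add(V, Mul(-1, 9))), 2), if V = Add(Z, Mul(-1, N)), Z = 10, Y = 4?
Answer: 5776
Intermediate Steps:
N = -72 (N = Mul(-12, 6) = -72)
Function('f')(h, b) = 3 (Function('f')(h, b) = Add(-1, 4) = 3)
V = 82 (V = Add(10, Mul(-1, -72)) = Add(10, 72) = 82)
Pow(Add(Function('f')(-12, 1), Add(V, Mul(-1, 9))), 2) = Pow(Add(3, Add(82, Mul(-1, 9))), 2) = Pow(Add(3, Add(82, -9)), 2) = Pow(Add(3, 73), 2) = Pow(76, 2) = 5776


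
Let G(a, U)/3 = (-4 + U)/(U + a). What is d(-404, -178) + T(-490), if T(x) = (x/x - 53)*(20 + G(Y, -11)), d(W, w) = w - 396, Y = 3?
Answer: -3813/2 ≈ -1906.5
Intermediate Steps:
d(W, w) = -396 + w
G(a, U) = 3*(-4 + U)/(U + a) (G(a, U) = 3*((-4 + U)/(U + a)) = 3*(-4 + U)/(U + a))
T(x) = -2665/2 (T(x) = (x/x - 53)*(20 + 3*(-4 - 11)/(-11 + 3)) = (1 - 53)*(20 + 3*(-15)/(-8)) = -52*(20 + 3*(-⅛)*(-15)) = -52*(20 + 45/8) = -52*205/8 = -2665/2)
d(-404, -178) + T(-490) = (-396 - 178) - 2665/2 = -574 - 2665/2 = -3813/2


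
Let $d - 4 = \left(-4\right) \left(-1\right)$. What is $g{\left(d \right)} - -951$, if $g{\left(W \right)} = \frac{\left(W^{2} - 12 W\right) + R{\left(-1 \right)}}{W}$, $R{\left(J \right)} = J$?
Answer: $\frac{7575}{8} \approx 946.88$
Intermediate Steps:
$d = 8$ ($d = 4 - -4 = 4 + 4 = 8$)
$g{\left(W \right)} = \frac{-1 + W^{2} - 12 W}{W}$ ($g{\left(W \right)} = \frac{\left(W^{2} - 12 W\right) - 1}{W} = \frac{-1 + W^{2} - 12 W}{W}$)
$g{\left(d \right)} - -951 = \left(-12 + 8 - \frac{1}{8}\right) - -951 = \left(-12 + 8 - \frac{1}{8}\right) + 951 = - \frac{33}{8} + 951 = \frac{7575}{8}$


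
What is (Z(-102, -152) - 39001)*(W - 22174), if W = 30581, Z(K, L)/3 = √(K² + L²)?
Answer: -327881407 + 50442*√8377 ≈ -3.2326e+8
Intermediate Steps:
Z(K, L) = 3*√(K² + L²)
(Z(-102, -152) - 39001)*(W - 22174) = (3*√((-102)² + (-152)²) - 39001)*(30581 - 22174) = (3*√(10404 + 23104) - 39001)*8407 = (3*√33508 - 39001)*8407 = (3*(2*√8377) - 39001)*8407 = (6*√8377 - 39001)*8407 = (-39001 + 6*√8377)*8407 = -327881407 + 50442*√8377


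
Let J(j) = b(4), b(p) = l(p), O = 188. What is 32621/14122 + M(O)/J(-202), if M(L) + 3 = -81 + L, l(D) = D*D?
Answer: 62207/7061 ≈ 8.8099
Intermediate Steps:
l(D) = D**2
b(p) = p**2
J(j) = 16 (J(j) = 4**2 = 16)
M(L) = -84 + L (M(L) = -3 + (-81 + L) = -84 + L)
32621/14122 + M(O)/J(-202) = 32621/14122 + (-84 + 188)/16 = 32621*(1/14122) + 104*(1/16) = 32621/14122 + 13/2 = 62207/7061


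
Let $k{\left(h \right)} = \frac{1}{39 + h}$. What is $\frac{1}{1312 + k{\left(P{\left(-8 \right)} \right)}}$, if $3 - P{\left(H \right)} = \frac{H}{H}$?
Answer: $\frac{41}{53793} \approx 0.00076218$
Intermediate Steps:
$P{\left(H \right)} = 2$ ($P{\left(H \right)} = 3 - \frac{H}{H} = 3 - 1 = 2$)
$\frac{1}{1312 + k{\left(P{\left(-8 \right)} \right)}} = \frac{1}{1312 + \frac{1}{39 + 2}} = \frac{1}{1312 + \frac{1}{41}} = \frac{1}{\frac{53793}{41}} = \frac{41}{53793}$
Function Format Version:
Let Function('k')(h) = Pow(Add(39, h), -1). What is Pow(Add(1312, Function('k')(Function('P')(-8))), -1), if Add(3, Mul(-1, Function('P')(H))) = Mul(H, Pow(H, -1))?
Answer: Rational(41, 53793) ≈ 0.00076218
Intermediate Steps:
Function('P')(H) = 2 (Function('P')(H) = Add(3, Mul(-1, Mul(H, Pow(H, -1)))) = Add(3, Mul(-1, 1)) = Add(3, -1) = 2)
Pow(Add(1312, Function('k')(Function('P')(-8))), -1) = Pow(Add(1312, Pow(Add(39, 2), -1)), -1) = Pow(Add(1312, Pow(41, -1)), -1) = Pow(Add(1312, Rational(1, 41)), -1) = Pow(Rational(53793, 41), -1) = Rational(41, 53793)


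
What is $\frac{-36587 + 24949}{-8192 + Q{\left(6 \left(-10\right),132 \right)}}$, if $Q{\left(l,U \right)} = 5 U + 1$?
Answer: $\frac{11638}{7531} \approx 1.5453$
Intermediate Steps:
$Q{\left(l,U \right)} = 1 + 5 U$
$\frac{-36587 + 24949}{-8192 + Q{\left(6 \left(-10\right),132 \right)}} = \frac{-36587 + 24949}{-8192 + \left(1 + 5 \cdot 132\right)} = - \frac{11638}{-8192 + \left(1 + 660\right)} = - \frac{11638}{-8192 + 661} = - \frac{11638}{-7531} = \left(-11638\right) \left(- \frac{1}{7531}\right) = \frac{11638}{7531}$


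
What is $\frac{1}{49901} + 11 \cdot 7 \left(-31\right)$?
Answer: $- \frac{119113686}{49901} \approx -2387.0$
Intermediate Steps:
$\frac{1}{49901} + 11 \cdot 7 \left(-31\right) = \frac{1}{49901} + 77 \left(-31\right) = \frac{1}{49901} - 2387 = - \frac{119113686}{49901}$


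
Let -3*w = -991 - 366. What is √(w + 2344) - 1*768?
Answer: -768 + √25167/3 ≈ -715.12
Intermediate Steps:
w = 1357/3 (w = -(-991 - 366)/3 = -⅓*(-1357) = 1357/3 ≈ 452.33)
√(w + 2344) - 1*768 = √(1357/3 + 2344) - 1*768 = √(8389/3) - 768 = √25167/3 - 768 = -768 + √25167/3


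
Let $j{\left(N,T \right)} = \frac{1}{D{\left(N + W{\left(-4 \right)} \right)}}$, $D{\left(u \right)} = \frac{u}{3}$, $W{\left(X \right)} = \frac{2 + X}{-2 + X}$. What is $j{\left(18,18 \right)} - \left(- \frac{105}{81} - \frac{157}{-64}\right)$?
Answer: $- \frac{94393}{95040} \approx -0.99319$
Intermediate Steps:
$W{\left(X \right)} = \frac{2 + X}{-2 + X}$
$D{\left(u \right)} = \frac{u}{3}$ ($D{\left(u \right)} = u \frac{1}{3} = \frac{u}{3}$)
$j{\left(N,T \right)} = \frac{1}{\frac{1}{9} + \frac{N}{3}}$ ($j{\left(N,T \right)} = \frac{1}{\frac{1}{3} \left(N + \frac{2 - 4}{-2 - 4}\right)} = \frac{1}{\frac{1}{3} \left(N + \frac{1}{-6} \left(-2\right)\right)} = \frac{1}{\frac{1}{3} \left(N - - \frac{1}{3}\right)} = \frac{1}{\frac{1}{3} \left(N + \frac{1}{3}\right)} = \frac{1}{\frac{1}{3} \left(\frac{1}{3} + N\right)} = \frac{1}{\frac{1}{9} + \frac{N}{3}}$)
$j{\left(18,18 \right)} - \left(- \frac{105}{81} - \frac{157}{-64}\right) = \frac{9}{1 + 3 \cdot 18} - \left(- \frac{105}{81} - \frac{157}{-64}\right) = \frac{9}{1 + 54} - \left(\left(-105\right) \frac{1}{81} - - \frac{157}{64}\right) = \frac{9}{55} - \left(- \frac{35}{27} + \frac{157}{64}\right) = 9 \cdot \frac{1}{55} - \frac{1999}{1728} = \frac{9}{55} - \frac{1999}{1728} = - \frac{94393}{95040}$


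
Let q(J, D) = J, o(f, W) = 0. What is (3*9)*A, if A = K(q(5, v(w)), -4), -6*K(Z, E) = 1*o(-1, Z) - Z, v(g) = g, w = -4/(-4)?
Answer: 45/2 ≈ 22.500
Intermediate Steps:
w = 1 (w = -4*(-1/4) = 1)
K(Z, E) = Z/6 (K(Z, E) = -(1*0 - Z)/6 = -(0 - Z)/6 = -(-1)*Z/6 = Z/6)
A = 5/6 (A = (1/6)*5 = 5/6 ≈ 0.83333)
(3*9)*A = (3*9)*(5/6) = 27*(5/6) = 45/2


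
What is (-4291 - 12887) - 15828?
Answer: -33006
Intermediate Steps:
(-4291 - 12887) - 15828 = -17178 - 15828 = -33006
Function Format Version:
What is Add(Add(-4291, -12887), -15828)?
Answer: -33006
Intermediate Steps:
Add(Add(-4291, -12887), -15828) = Add(-17178, -15828) = -33006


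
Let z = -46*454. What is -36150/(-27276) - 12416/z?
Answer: 45567309/23734666 ≈ 1.9199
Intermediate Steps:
z = -20884
-36150/(-27276) - 12416/z = -36150/(-27276) - 12416/(-20884) = -36150*(-1/27276) - 12416*(-1/20884) = 6025/4546 + 3104/5221 = 45567309/23734666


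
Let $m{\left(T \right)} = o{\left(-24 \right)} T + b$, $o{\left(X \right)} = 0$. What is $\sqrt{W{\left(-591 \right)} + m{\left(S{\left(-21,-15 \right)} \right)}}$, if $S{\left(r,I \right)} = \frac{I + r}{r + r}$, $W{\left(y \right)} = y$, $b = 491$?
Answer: $10 i \approx 10.0 i$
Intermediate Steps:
$S{\left(r,I \right)} = \frac{I + r}{2 r}$
$m{\left(T \right)} = 491$ ($m{\left(T \right)} = 0 T + 491 = 0 + 491 = 491$)
$\sqrt{W{\left(-591 \right)} + m{\left(S{\left(-21,-15 \right)} \right)}} = \sqrt{-591 + 491} = \sqrt{-100} = 10 i$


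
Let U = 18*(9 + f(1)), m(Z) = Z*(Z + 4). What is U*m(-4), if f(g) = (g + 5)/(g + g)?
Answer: 0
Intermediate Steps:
f(g) = (5 + g)/(2*g) (f(g) = (5 + g)/((2*g)) = (5 + g)*(1/(2*g)) = (5 + g)/(2*g))
m(Z) = Z*(4 + Z)
U = 216 (U = 18*(9 + (1/2)*(5 + 1)/1) = 18*(9 + (1/2)*1*6) = 18*(9 + 3) = 18*12 = 216)
U*m(-4) = 216*(-4*(4 - 4)) = 216*(-4*0) = 216*0 = 0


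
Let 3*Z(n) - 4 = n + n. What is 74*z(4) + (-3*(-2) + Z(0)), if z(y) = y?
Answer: 910/3 ≈ 303.33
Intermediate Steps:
Z(n) = 4/3 + 2*n/3 (Z(n) = 4/3 + (n + n)/3 = 4/3 + (2*n)/3 = 4/3 + 2*n/3)
74*z(4) + (-3*(-2) + Z(0)) = 74*4 + (-3*(-2) + (4/3 + (⅔)*0)) = 296 + (6 + (4/3 + 0)) = 296 + (6 + 4/3) = 296 + 22/3 = 910/3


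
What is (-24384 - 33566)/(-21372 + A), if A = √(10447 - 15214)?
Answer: 412835800/152255717 + 57950*I*√4767/456767151 ≈ 2.7115 + 0.0087595*I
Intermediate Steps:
A = I*√4767 (A = √(-4767) = I*√4767 ≈ 69.043*I)
(-24384 - 33566)/(-21372 + A) = (-24384 - 33566)/(-21372 + I*√4767) = -57950/(-21372 + I*√4767)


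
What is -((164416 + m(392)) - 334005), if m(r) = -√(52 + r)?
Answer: 169589 + 2*√111 ≈ 1.6961e+5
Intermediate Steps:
-((164416 + m(392)) - 334005) = -((164416 - √(52 + 392)) - 334005) = -((164416 - √444) - 334005) = -((164416 - 2*√111) - 334005) = -(-169589 - 2*√111) = 169589 + 2*√111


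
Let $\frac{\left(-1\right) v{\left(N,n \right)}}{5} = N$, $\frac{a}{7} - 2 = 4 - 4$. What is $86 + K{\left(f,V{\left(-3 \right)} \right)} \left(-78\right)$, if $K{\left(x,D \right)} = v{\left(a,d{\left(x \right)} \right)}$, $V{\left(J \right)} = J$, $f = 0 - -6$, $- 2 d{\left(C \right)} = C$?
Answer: $5546$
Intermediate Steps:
$d{\left(C \right)} = - \frac{C}{2}$
$a = 14$ ($a = 14 + 7 \left(4 - 4\right) = 14 + 7 \cdot 0 = 14 + 0 = 14$)
$f = 6$ ($f = 0 + 6 = 6$)
$v{\left(N,n \right)} = - 5 N$
$K{\left(x,D \right)} = -70$ ($K{\left(x,D \right)} = \left(-5\right) 14 = -70$)
$86 + K{\left(f,V{\left(-3 \right)} \right)} \left(-78\right) = 86 - -5460 = 86 + 5460 = 5546$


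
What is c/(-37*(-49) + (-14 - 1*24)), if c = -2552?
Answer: -2552/1775 ≈ -1.4377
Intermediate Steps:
c/(-37*(-49) + (-14 - 1*24)) = -2552/(-37*(-49) + (-14 - 1*24)) = -2552/(1813 + (-14 - 24)) = -2552/(1813 - 38) = -2552/1775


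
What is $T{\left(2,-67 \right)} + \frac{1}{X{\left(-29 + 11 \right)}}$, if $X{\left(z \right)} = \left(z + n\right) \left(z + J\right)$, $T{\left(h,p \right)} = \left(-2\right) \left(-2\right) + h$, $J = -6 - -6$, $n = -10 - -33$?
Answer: $\frac{539}{90} \approx 5.9889$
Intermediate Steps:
$n = 23$ ($n = -10 + 33 = 23$)
$J = 0$ ($J = -6 + 6 = 0$)
$T{\left(h,p \right)} = 4 + h$
$X{\left(z \right)} = z \left(23 + z\right)$ ($X{\left(z \right)} = \left(z + 23\right) \left(z + 0\right) = \left(23 + z\right) z = z \left(23 + z\right)$)
$T{\left(2,-67 \right)} + \frac{1}{X{\left(-29 + 11 \right)}} = \left(4 + 2\right) + \frac{1}{\left(-29 + 11\right) \left(23 + \left(-29 + 11\right)\right)} = 6 + \frac{1}{\left(-18\right) \left(23 - 18\right)} = 6 + \frac{1}{\left(-18\right) 5} = 6 + \frac{1}{-90} = 6 - \frac{1}{90} = \frac{539}{90}$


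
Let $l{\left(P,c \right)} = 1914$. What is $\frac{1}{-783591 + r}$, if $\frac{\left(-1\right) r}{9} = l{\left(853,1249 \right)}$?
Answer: $- \frac{1}{800817} \approx -1.2487 \cdot 10^{-6}$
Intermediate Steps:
$r = -17226$ ($r = \left(-9\right) 1914 = -17226$)
$\frac{1}{-783591 + r} = \frac{1}{-783591 - 17226} = \frac{1}{-800817} = - \frac{1}{800817}$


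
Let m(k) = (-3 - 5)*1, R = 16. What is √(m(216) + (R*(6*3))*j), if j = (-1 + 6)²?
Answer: 2*√1798 ≈ 84.806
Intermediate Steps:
j = 25 (j = 5² = 25)
m(k) = -8 (m(k) = -8*1 = -8)
√(m(216) + (R*(6*3))*j) = √(-8 + (16*(6*3))*25) = √(-8 + (16*18)*25) = √(-8 + 288*25) = √(-8 + 7200) = √7192 = 2*√1798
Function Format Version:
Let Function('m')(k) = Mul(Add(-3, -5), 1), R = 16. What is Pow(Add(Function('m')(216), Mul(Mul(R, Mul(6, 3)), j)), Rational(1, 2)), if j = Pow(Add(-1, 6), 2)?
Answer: Mul(2, Pow(1798, Rational(1, 2))) ≈ 84.806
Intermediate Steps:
j = 25 (j = Pow(5, 2) = 25)
Function('m')(k) = -8 (Function('m')(k) = Mul(-8, 1) = -8)
Pow(Add(Function('m')(216), Mul(Mul(R, Mul(6, 3)), j)), Rational(1, 2)) = Pow(Add(-8, Mul(Mul(16, Mul(6, 3)), 25)), Rational(1, 2)) = Pow(Add(-8, Mul(Mul(16, 18), 25)), Rational(1, 2)) = Pow(Add(-8, Mul(288, 25)), Rational(1, 2)) = Pow(Add(-8, 7200), Rational(1, 2)) = Pow(7192, Rational(1, 2)) = Mul(2, Pow(1798, Rational(1, 2)))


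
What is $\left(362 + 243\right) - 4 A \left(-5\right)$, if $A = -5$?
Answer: $-60500$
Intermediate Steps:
$\left(362 + 243\right) - 4 A \left(-5\right) = \left(362 + 243\right) \left(-4\right) \left(-5\right) \left(-5\right) = 605 \cdot 20 \left(-5\right) = 605 \left(-100\right) = -60500$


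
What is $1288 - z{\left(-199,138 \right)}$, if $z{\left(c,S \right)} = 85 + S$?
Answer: $1065$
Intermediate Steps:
$1288 - z{\left(-199,138 \right)} = 1288 - \left(85 + 138\right) = 1288 - 223 = 1065$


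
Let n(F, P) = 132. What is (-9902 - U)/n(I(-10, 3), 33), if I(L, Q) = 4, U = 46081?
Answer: -18661/44 ≈ -424.11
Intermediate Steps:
(-9902 - U)/n(I(-10, 3), 33) = (-9902 - 1*46081)/132 = (-9902 - 46081)*(1/132) = -55983*1/132 = -18661/44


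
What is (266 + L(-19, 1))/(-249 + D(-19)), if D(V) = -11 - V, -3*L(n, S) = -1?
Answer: -799/723 ≈ -1.1051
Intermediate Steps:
L(n, S) = 1/3 (L(n, S) = -1/3*(-1) = 1/3)
(266 + L(-19, 1))/(-249 + D(-19)) = (266 + 1/3)/(-249 + (-11 - 1*(-19))) = 799/(3*(-249 + (-11 + 19))) = 799/(3*(-249 + 8)) = (799/3)/(-241) = (799/3)*(-1/241) = -799/723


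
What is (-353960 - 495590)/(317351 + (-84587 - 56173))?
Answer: -849550/176591 ≈ -4.8108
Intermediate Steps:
(-353960 - 495590)/(317351 + (-84587 - 56173)) = -849550/(317351 - 140760) = -849550/176591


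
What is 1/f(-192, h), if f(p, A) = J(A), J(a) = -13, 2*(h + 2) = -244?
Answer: -1/13 ≈ -0.076923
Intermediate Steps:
h = -124 (h = -2 + (1/2)*(-244) = -2 - 122 = -124)
f(p, A) = -13
1/f(-192, h) = 1/(-13) = -1/13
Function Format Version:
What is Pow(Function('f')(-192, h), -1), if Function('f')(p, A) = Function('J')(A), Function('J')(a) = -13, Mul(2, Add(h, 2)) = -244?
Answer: Rational(-1, 13) ≈ -0.076923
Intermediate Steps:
h = -124 (h = Add(-2, Mul(Rational(1, 2), -244)) = Add(-2, -122) = -124)
Function('f')(p, A) = -13
Pow(Function('f')(-192, h), -1) = Pow(-13, -1) = Rational(-1, 13)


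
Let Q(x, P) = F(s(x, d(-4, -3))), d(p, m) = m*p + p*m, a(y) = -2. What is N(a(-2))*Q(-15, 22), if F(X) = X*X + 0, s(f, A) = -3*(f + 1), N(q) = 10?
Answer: 17640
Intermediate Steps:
d(p, m) = 2*m*p (d(p, m) = m*p + m*p = 2*m*p)
s(f, A) = -3 - 3*f (s(f, A) = -3*(1 + f) = -3 - 3*f)
F(X) = X² (F(X) = X² + 0 = X²)
Q(x, P) = (-3 - 3*x)²
N(a(-2))*Q(-15, 22) = 10*(9*(1 - 15)²) = 10*(9*(-14)²) = 10*(9*196) = 10*1764 = 17640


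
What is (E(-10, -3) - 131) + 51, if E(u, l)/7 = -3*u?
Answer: 130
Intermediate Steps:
E(u, l) = -21*u (E(u, l) = 7*(-3*u) = -21*u)
(E(-10, -3) - 131) + 51 = (-21*(-10) - 131) + 51 = (210 - 131) + 51 = 79 + 51 = 130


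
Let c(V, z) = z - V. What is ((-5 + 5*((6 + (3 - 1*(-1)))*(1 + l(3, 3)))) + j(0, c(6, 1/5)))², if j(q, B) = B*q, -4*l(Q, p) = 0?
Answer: 2025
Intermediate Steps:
l(Q, p) = 0 (l(Q, p) = -¼*0 = 0)
((-5 + 5*((6 + (3 - 1*(-1)))*(1 + l(3, 3)))) + j(0, c(6, 1/5)))² = ((-5 + 5*((6 + (3 - 1*(-1)))*(1 + 0))) + (1/5 - 1*6)*0)² = ((-5 + 5*((6 + (3 + 1))*1)) + (⅕ - 6)*0)² = ((-5 + 5*((6 + 4)*1)) - 29/5*0)² = ((-5 + 5*(10*1)) + 0)² = ((-5 + 5*10) + 0)² = ((-5 + 50) + 0)² = (45 + 0)² = 45² = 2025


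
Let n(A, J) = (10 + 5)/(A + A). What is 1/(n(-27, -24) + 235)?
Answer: 18/4225 ≈ 0.0042604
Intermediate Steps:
n(A, J) = 15/(2*A) (n(A, J) = 15/((2*A)) = 15*(1/(2*A)) = 15/(2*A))
1/(n(-27, -24) + 235) = 1/((15/2)/(-27) + 235) = 1/((15/2)*(-1/27) + 235) = 1/(-5/18 + 235) = 1/(4225/18) = 18/4225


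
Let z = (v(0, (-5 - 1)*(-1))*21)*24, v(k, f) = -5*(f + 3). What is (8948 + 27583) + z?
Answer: 13851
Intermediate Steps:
v(k, f) = -15 - 5*f (v(k, f) = -5*(3 + f) = -15 - 5*f)
z = -22680 (z = ((-15 - 5*(-5 - 1)*(-1))*21)*24 = ((-15 - (-30)*(-1))*21)*24 = ((-15 - 5*6)*21)*24 = ((-15 - 30)*21)*24 = -45*21*24 = -945*24 = -22680)
(8948 + 27583) + z = (8948 + 27583) - 22680 = 36531 - 22680 = 13851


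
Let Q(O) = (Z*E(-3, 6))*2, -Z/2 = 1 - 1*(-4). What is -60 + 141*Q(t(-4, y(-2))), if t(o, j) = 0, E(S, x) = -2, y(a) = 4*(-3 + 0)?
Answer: 5580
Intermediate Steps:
y(a) = -12 (y(a) = 4*(-3) = -12)
Z = -10 (Z = -2*(1 - 1*(-4)) = -2*(1 + 4) = -2*5 = -10)
Q(O) = 40 (Q(O) = -10*(-2)*2 = 20*2 = 40)
-60 + 141*Q(t(-4, y(-2))) = -60 + 141*40 = -60 + 5640 = 5580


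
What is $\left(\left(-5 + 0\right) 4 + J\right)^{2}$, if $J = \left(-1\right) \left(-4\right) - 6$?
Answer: $484$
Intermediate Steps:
$J = -2$ ($J = 4 - 6 = -2$)
$\left(\left(-5 + 0\right) 4 + J\right)^{2} = \left(\left(-5 + 0\right) 4 - 2\right)^{2} = \left(\left(-5\right) 4 - 2\right)^{2} = \left(-20 - 2\right)^{2} = \left(-22\right)^{2} = 484$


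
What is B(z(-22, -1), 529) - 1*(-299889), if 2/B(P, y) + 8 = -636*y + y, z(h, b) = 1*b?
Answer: 100739612545/335923 ≈ 2.9989e+5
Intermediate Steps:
z(h, b) = b
B(P, y) = 2/(-8 - 635*y) (B(P, y) = 2/(-8 + (-636*y + y)) = 2/(-8 - 635*y))
B(z(-22, -1), 529) - 1*(-299889) = -2/(8 + 635*529) - 1*(-299889) = -2/(8 + 335915) + 299889 = -2/335923 + 299889 = 100739612545/335923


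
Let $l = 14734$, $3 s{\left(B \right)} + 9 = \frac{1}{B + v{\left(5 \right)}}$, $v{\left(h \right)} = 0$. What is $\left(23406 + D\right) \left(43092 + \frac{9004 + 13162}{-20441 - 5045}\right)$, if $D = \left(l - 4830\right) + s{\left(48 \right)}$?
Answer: $\frac{2633647633355057}{1834992} \approx 1.4352 \cdot 10^{9}$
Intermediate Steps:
$s{\left(B \right)} = -3 + \frac{1}{3 B}$ ($s{\left(B \right)} = -3 + \frac{1}{3 \left(B + 0\right)} = -3 + \frac{1}{3 B}$)
$D = \frac{1425745}{144}$ ($D = \left(14734 - 4830\right) - \left(3 - \frac{1}{3 \cdot 48}\right) = 9904 + \left(-3 + \frac{1}{3} \cdot \frac{1}{48}\right) = 9904 + \left(-3 + \frac{1}{144}\right) = 9904 - \frac{431}{144} = \frac{1425745}{144} \approx 9901.0$)
$\left(23406 + D\right) \left(43092 + \frac{9004 + 13162}{-20441 - 5045}\right) = \left(23406 + \frac{1425745}{144}\right) \left(43092 + \frac{9004 + 13162}{-20441 - 5045}\right) = \frac{4796209 \left(43092 + \frac{22166}{-25486}\right)}{144} = \frac{4796209 \left(43092 + 22166 \left(- \frac{1}{25486}\right)\right)}{144} = \frac{4796209 \left(43092 - \frac{11083}{12743}\right)}{144} = \frac{4796209}{144} \cdot \frac{549110273}{12743} = \frac{2633647633355057}{1834992}$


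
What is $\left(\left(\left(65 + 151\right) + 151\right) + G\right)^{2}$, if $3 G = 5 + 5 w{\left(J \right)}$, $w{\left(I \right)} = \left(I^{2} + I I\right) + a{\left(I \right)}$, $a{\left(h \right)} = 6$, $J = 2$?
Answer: $153664$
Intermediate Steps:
$w{\left(I \right)} = 6 + 2 I^{2}$ ($w{\left(I \right)} = \left(I^{2} + I I\right) + 6 = \left(I^{2} + I^{2}\right) + 6 = 2 I^{2} + 6 = 6 + 2 I^{2}$)
$G = 25$ ($G = \frac{5 + 5 \left(6 + 2 \cdot 2^{2}\right)}{3} = \frac{5 + 5 \left(6 + 2 \cdot 4\right)}{3} = \frac{5 + 5 \left(6 + 8\right)}{3} = \frac{5 + 5 \cdot 14}{3} = \frac{5 + 70}{3} = \frac{1}{3} \cdot 75 = 25$)
$\left(\left(\left(65 + 151\right) + 151\right) + G\right)^{2} = \left(\left(\left(65 + 151\right) + 151\right) + 25\right)^{2} = \left(\left(216 + 151\right) + 25\right)^{2} = \left(367 + 25\right)^{2} = 392^{2} = 153664$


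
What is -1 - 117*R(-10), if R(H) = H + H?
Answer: 2339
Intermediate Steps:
R(H) = 2*H
-1 - 117*R(-10) = -1 - 234*(-10) = -1 - 117*(-20) = -1 + 2340 = 2339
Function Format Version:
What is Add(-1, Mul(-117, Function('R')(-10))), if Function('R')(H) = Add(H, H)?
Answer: 2339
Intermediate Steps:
Function('R')(H) = Mul(2, H)
Add(-1, Mul(-117, Function('R')(-10))) = Add(-1, Mul(-117, Mul(2, -10))) = Add(-1, Mul(-117, -20)) = Add(-1, 2340) = 2339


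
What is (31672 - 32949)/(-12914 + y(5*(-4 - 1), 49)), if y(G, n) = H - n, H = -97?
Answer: 1277/13060 ≈ 0.097780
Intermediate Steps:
y(G, n) = -97 - n
(31672 - 32949)/(-12914 + y(5*(-4 - 1), 49)) = (31672 - 32949)/(-12914 + (-97 - 1*49)) = -1277/(-12914 + (-97 - 49)) = -1277/(-12914 - 146) = -1277/(-13060) = -1277*(-1/13060) = 1277/13060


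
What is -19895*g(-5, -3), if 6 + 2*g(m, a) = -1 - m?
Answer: 19895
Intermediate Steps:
g(m, a) = -7/2 - m/2 (g(m, a) = -3 + (-1 - m)/2 = -3 + (-1/2 - m/2) = -7/2 - m/2)
-19895*g(-5, -3) = -19895*(-7/2 - 1/2*(-5)) = -19895*(-7/2 + 5/2) = -19895*(-1) = 19895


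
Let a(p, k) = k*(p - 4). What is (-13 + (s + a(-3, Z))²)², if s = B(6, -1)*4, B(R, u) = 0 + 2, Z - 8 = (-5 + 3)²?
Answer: 33212169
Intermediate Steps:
Z = 12 (Z = 8 + (-5 + 3)² = 8 + (-2)² = 8 + 4 = 12)
B(R, u) = 2
s = 8 (s = 2*4 = 8)
a(p, k) = k*(-4 + p)
(-13 + (s + a(-3, Z))²)² = (-13 + (8 + 12*(-4 - 3))²)² = (-13 + (8 + 12*(-7))²)² = (-13 + (8 - 84)²)² = (-13 + (-76)²)² = (-13 + 5776)² = 5763² = 33212169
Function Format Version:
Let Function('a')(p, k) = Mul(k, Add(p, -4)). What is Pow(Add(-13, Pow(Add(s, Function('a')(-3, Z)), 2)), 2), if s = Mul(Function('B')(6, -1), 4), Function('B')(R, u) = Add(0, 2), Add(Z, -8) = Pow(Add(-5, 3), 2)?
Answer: 33212169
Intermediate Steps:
Z = 12 (Z = Add(8, Pow(Add(-5, 3), 2)) = Add(8, Pow(-2, 2)) = Add(8, 4) = 12)
Function('B')(R, u) = 2
s = 8 (s = Mul(2, 4) = 8)
Function('a')(p, k) = Mul(k, Add(-4, p))
Pow(Add(-13, Pow(Add(s, Function('a')(-3, Z)), 2)), 2) = Pow(Add(-13, Pow(Add(8, Mul(12, Add(-4, -3))), 2)), 2) = Pow(Add(-13, Pow(Add(8, Mul(12, -7)), 2)), 2) = Pow(Add(-13, Pow(Add(8, -84), 2)), 2) = Pow(Add(-13, Pow(-76, 2)), 2) = Pow(Add(-13, 5776), 2) = Pow(5763, 2) = 33212169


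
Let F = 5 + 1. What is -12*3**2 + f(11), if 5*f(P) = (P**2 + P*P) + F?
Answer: -292/5 ≈ -58.400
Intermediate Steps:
F = 6
f(P) = 6/5 + 2*P**2/5 (f(P) = ((P**2 + P*P) + 6)/5 = ((P**2 + P**2) + 6)/5 = (2*P**2 + 6)/5 = (6 + 2*P**2)/5 = 6/5 + 2*P**2/5)
-12*3**2 + f(11) = -12*3**2 + (6/5 + (2/5)*11**2) = -12*9 + (6/5 + (2/5)*121) = -108 + (6/5 + 242/5) = -108 + 248/5 = -292/5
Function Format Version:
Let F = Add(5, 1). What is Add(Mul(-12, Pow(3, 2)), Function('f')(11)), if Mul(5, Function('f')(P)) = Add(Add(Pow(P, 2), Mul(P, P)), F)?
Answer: Rational(-292, 5) ≈ -58.400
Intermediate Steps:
F = 6
Function('f')(P) = Add(Rational(6, 5), Mul(Rational(2, 5), Pow(P, 2))) (Function('f')(P) = Mul(Rational(1, 5), Add(Add(Pow(P, 2), Mul(P, P)), 6)) = Mul(Rational(1, 5), Add(Add(Pow(P, 2), Pow(P, 2)), 6)) = Mul(Rational(1, 5), Add(Mul(2, Pow(P, 2)), 6)) = Mul(Rational(1, 5), Add(6, Mul(2, Pow(P, 2)))) = Add(Rational(6, 5), Mul(Rational(2, 5), Pow(P, 2))))
Add(Mul(-12, Pow(3, 2)), Function('f')(11)) = Add(Mul(-12, Pow(3, 2)), Add(Rational(6, 5), Mul(Rational(2, 5), Pow(11, 2)))) = Add(Mul(-12, 9), Add(Rational(6, 5), Mul(Rational(2, 5), 121))) = Add(-108, Add(Rational(6, 5), Rational(242, 5))) = Add(-108, Rational(248, 5)) = Rational(-292, 5)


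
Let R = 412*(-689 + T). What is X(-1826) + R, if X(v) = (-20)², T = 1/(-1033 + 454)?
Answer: -164128384/579 ≈ -2.8347e+5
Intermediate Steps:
T = -1/579 (T = 1/(-579) = -1/579 ≈ -0.0017271)
X(v) = 400
R = -164359984/579 (R = 412*(-689 - 1/579) = 412*(-398932/579) = -164359984/579 ≈ -2.8387e+5)
X(-1826) + R = 400 - 164359984/579 = -164128384/579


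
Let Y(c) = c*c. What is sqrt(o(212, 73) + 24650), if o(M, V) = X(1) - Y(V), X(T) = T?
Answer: sqrt(19322) ≈ 139.00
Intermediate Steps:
Y(c) = c**2
o(M, V) = 1 - V**2
sqrt(o(212, 73) + 24650) = sqrt((1 - 1*73**2) + 24650) = sqrt((1 - 1*5329) + 24650) = sqrt((1 - 5329) + 24650) = sqrt(-5328 + 24650) = sqrt(19322)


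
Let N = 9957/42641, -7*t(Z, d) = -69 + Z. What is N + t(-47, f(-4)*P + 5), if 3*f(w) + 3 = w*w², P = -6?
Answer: 5016055/298487 ≈ 16.805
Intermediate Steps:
f(w) = -1 + w³/3 (f(w) = -1 + (w*w²)/3 = -1 + w³/3)
t(Z, d) = 69/7 - Z/7 (t(Z, d) = -(-69 + Z)/7 = 69/7 - Z/7)
N = 9957/42641 (N = 9957*(1/42641) = 9957/42641 ≈ 0.23351)
N + t(-47, f(-4)*P + 5) = 9957/42641 + (69/7 - ⅐*(-47)) = 9957/42641 + (69/7 + 47/7) = 9957/42641 + 116/7 = 5016055/298487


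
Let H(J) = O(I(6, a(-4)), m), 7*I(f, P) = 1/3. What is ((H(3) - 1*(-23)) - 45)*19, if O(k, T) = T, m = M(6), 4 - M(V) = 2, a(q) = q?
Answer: -380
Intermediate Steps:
I(f, P) = 1/21 (I(f, P) = (⅐)/3 = (⅐)*(⅓) = 1/21)
M(V) = 2 (M(V) = 4 - 1*2 = 4 - 2 = 2)
m = 2
H(J) = 2
((H(3) - 1*(-23)) - 45)*19 = ((2 - 1*(-23)) - 45)*19 = ((2 + 23) - 45)*19 = (25 - 45)*19 = -20*19 = -380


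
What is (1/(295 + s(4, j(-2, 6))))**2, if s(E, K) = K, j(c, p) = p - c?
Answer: 1/91809 ≈ 1.0892e-5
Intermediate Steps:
(1/(295 + s(4, j(-2, 6))))**2 = (1/(295 + (6 - 1*(-2))))**2 = (1/(295 + (6 + 2)))**2 = (1/(295 + 8))**2 = (1/303)**2 = 1/91809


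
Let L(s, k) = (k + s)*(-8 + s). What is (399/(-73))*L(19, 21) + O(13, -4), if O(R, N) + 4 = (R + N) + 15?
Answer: -174100/73 ≈ -2384.9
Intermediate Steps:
O(R, N) = 11 + N + R (O(R, N) = -4 + ((R + N) + 15) = -4 + ((N + R) + 15) = -4 + (15 + N + R) = 11 + N + R)
L(s, k) = (-8 + s)*(k + s)
(399/(-73))*L(19, 21) + O(13, -4) = (399/(-73))*(19² - 8*21 - 8*19 + 21*19) + (11 - 4 + 13) = (399*(-1/73))*(361 - 168 - 152 + 399) + 20 = -399/73*440 + 20 = -175560/73 + 20 = -174100/73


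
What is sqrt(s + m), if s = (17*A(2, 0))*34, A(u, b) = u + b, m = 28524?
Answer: 4*sqrt(1855) ≈ 172.28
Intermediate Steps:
A(u, b) = b + u
s = 1156 (s = (17*(0 + 2))*34 = (17*2)*34 = 34*34 = 1156)
sqrt(s + m) = sqrt(1156 + 28524) = sqrt(29680) = 4*sqrt(1855)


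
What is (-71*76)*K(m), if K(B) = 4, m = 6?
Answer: -21584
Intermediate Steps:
(-71*76)*K(m) = -71*76*4 = -5396*4 = -21584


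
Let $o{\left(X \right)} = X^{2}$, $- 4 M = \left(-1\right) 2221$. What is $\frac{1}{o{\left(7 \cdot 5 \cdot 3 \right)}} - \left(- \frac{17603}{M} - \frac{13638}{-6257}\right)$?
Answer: $\frac{4523327589947}{153212186925} \approx 29.523$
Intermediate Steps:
$M = \frac{2221}{4}$ ($M = - \frac{\left(-1\right) 2221}{4} = \left(- \frac{1}{4}\right) \left(-2221\right) = \frac{2221}{4} \approx 555.25$)
$\frac{1}{o{\left(7 \cdot 5 \cdot 3 \right)}} - \left(- \frac{17603}{M} - \frac{13638}{-6257}\right) = \frac{1}{\left(7 \cdot 5 \cdot 3\right)^{2}} - \left(- \frac{17603}{\frac{2221}{4}} - \frac{13638}{-6257}\right) = \frac{1}{\left(35 \cdot 3\right)^{2}} - \left(\left(-17603\right) \frac{4}{2221} - - \frac{13638}{6257}\right) = \frac{1}{105^{2}} - \left(- \frac{70412}{2221} + \frac{13638}{6257}\right) = \frac{1}{11025} - - \frac{410277886}{13896797} = \frac{1}{11025} + \frac{410277886}{13896797} = \frac{4523327589947}{153212186925}$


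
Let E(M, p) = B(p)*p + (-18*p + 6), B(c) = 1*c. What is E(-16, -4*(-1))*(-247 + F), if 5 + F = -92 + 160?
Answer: 9200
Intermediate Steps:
B(c) = c
F = 63 (F = -5 + (-92 + 160) = -5 + 68 = 63)
E(M, p) = 6 + p² - 18*p (E(M, p) = p*p + (-18*p + 6) = p² + (6 - 18*p) = 6 + p² - 18*p)
E(-16, -4*(-1))*(-247 + F) = (6 + (-4*(-1))² - (-72)*(-1))*(-247 + 63) = (6 + 4² - 18*4)*(-184) = (6 + 16 - 72)*(-184) = -50*(-184) = 9200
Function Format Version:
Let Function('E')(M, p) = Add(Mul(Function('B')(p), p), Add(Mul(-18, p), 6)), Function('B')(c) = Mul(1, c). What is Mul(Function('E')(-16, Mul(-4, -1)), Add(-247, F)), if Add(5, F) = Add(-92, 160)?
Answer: 9200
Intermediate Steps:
Function('B')(c) = c
F = 63 (F = Add(-5, Add(-92, 160)) = Add(-5, 68) = 63)
Function('E')(M, p) = Add(6, Pow(p, 2), Mul(-18, p)) (Function('E')(M, p) = Add(Mul(p, p), Add(Mul(-18, p), 6)) = Add(Pow(p, 2), Add(6, Mul(-18, p))) = Add(6, Pow(p, 2), Mul(-18, p)))
Mul(Function('E')(-16, Mul(-4, -1)), Add(-247, F)) = Mul(Add(6, Pow(Mul(-4, -1), 2), Mul(-18, Mul(-4, -1))), Add(-247, 63)) = Mul(Add(6, Pow(4, 2), Mul(-18, 4)), -184) = Mul(Add(6, 16, -72), -184) = Mul(-50, -184) = 9200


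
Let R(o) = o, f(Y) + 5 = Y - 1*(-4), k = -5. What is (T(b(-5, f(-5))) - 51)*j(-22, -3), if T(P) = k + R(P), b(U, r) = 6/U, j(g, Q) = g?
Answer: 6292/5 ≈ 1258.4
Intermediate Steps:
f(Y) = -1 + Y (f(Y) = -5 + (Y - 1*(-4)) = -5 + (Y + 4) = -5 + (4 + Y) = -1 + Y)
T(P) = -5 + P
(T(b(-5, f(-5))) - 51)*j(-22, -3) = ((-5 + 6/(-5)) - 51)*(-22) = ((-5 + 6*(-⅕)) - 51)*(-22) = ((-5 - 6/5) - 51)*(-22) = (-31/5 - 51)*(-22) = -286/5*(-22) = 6292/5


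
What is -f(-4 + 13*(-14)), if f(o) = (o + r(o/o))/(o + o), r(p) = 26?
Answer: -40/93 ≈ -0.43011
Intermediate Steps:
f(o) = (26 + o)/(2*o) (f(o) = (o + 26)/(o + o) = (26 + o)/((2*o)) = (26 + o)*(1/(2*o)) = (26 + o)/(2*o))
-f(-4 + 13*(-14)) = -(26 + (-4 + 13*(-14)))/(2*(-4 + 13*(-14))) = -(26 + (-4 - 182))/(2*(-4 - 182)) = -(26 - 186)/(2*(-186)) = -(-1)*(-160)/(2*186) = -1*40/93 = -40/93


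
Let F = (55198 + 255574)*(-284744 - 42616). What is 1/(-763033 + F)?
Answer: -1/101735084953 ≈ -9.8295e-12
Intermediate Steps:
F = -101734321920 (F = 310772*(-327360) = -101734321920)
1/(-763033 + F) = 1/(-763033 - 101734321920) = 1/(-101735084953) = -1/101735084953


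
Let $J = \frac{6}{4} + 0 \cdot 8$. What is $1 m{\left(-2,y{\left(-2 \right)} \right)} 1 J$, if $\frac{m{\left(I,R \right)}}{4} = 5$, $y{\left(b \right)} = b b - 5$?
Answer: $30$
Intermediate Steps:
$y{\left(b \right)} = -5 + b^{2}$ ($y{\left(b \right)} = b^{2} - 5 = -5 + b^{2}$)
$m{\left(I,R \right)} = 20$ ($m{\left(I,R \right)} = 4 \cdot 5 = 20$)
$J = \frac{3}{2}$ ($J = 6 \cdot \frac{1}{4} + 0 = \frac{3}{2} + 0 = \frac{3}{2} \approx 1.5$)
$1 m{\left(-2,y{\left(-2 \right)} \right)} 1 J = 1 \cdot 20 \cdot 1 \cdot \frac{3}{2} = 20 \cdot 1 \cdot \frac{3}{2} = 20 \cdot \frac{3}{2} = 30$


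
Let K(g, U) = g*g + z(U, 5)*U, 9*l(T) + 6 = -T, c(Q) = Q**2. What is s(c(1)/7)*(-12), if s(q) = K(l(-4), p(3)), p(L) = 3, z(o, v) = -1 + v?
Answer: -3904/27 ≈ -144.59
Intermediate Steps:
l(T) = -2/3 - T/9 (l(T) = -2/3 + (-T)/9 = -2/3 - T/9)
K(g, U) = g**2 + 4*U (K(g, U) = g*g + (-1 + 5)*U = g**2 + 4*U)
s(q) = 976/81 (s(q) = (-2/3 - 1/9*(-4))**2 + 4*3 = (-2/3 + 4/9)**2 + 12 = (-2/9)**2 + 12 = 4/81 + 12 = 976/81)
s(c(1)/7)*(-12) = (976/81)*(-12) = -3904/27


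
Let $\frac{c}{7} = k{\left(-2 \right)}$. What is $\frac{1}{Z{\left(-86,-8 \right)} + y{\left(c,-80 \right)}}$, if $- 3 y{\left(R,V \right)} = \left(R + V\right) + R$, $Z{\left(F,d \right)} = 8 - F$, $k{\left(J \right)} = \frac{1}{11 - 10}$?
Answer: $\frac{1}{116} \approx 0.0086207$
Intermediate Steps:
$k{\left(J \right)} = 1$ ($k{\left(J \right)} = 1^{-1} = 1$)
$c = 7$ ($c = 7 \cdot 1 = 7$)
$y{\left(R,V \right)} = - \frac{2 R}{3} - \frac{V}{3}$ ($y{\left(R,V \right)} = - \frac{\left(R + V\right) + R}{3} = - \frac{V + 2 R}{3} = - \frac{2 R}{3} - \frac{V}{3}$)
$\frac{1}{Z{\left(-86,-8 \right)} + y{\left(c,-80 \right)}} = \frac{1}{\left(8 - -86\right) - -22} = \frac{1}{\left(8 + 86\right) + \left(- \frac{14}{3} + \frac{80}{3}\right)} = \frac{1}{94 + 22} = \frac{1}{116}$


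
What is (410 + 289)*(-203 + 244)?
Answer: 28659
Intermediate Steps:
(410 + 289)*(-203 + 244) = 699*41 = 28659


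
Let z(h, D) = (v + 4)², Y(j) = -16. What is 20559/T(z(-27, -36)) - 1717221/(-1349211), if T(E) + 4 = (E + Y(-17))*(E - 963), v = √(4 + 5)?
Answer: 8021086579/13566766342 ≈ 0.59123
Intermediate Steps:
v = 3 (v = √9 = 3)
z(h, D) = 49 (z(h, D) = (3 + 4)² = 7² = 49)
T(E) = -4 + (-963 + E)*(-16 + E) (T(E) = -4 + (E - 16)*(E - 963) = -4 + (-16 + E)*(-963 + E) = -4 + (-963 + E)*(-16 + E))
20559/T(z(-27, -36)) - 1717221/(-1349211) = 20559/(15404 + 49² - 979*49) - 1717221/(-1349211) = 20559/(15404 + 2401 - 47971) - 1717221*(-1/1349211) = 20559/(-30166) + 572407/449737 = 20559*(-1/30166) + 572407/449737 = -20559/30166 + 572407/449737 = 8021086579/13566766342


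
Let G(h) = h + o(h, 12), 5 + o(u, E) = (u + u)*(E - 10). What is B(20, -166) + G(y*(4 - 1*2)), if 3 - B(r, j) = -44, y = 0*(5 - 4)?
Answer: 42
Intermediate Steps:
y = 0 (y = 0*1 = 0)
B(r, j) = 47 (B(r, j) = 3 - 1*(-44) = 3 + 44 = 47)
o(u, E) = -5 + 2*u*(-10 + E) (o(u, E) = -5 + (u + u)*(E - 10) = -5 + (2*u)*(-10 + E) = -5 + 2*u*(-10 + E))
G(h) = -5 + 5*h (G(h) = h + (-5 - 20*h + 2*12*h) = h + (-5 - 20*h + 24*h) = h + (-5 + 4*h) = -5 + 5*h)
B(20, -166) + G(y*(4 - 1*2)) = 47 + (-5 + 5*(0*(4 - 1*2))) = 47 + (-5 + 5*(0*(4 - 2))) = 47 + (-5 + 5*(0*2)) = 47 + (-5 + 5*0) = 47 + (-5 + 0) = 47 - 5 = 42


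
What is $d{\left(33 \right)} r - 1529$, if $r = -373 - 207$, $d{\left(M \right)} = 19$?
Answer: $-12549$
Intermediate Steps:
$r = -580$ ($r = -373 - 207 = -580$)
$d{\left(33 \right)} r - 1529 = 19 \left(-580\right) - 1529 = -11020 - 1529 = -12549$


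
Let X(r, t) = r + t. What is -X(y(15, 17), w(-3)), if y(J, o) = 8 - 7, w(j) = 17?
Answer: -18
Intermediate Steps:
y(J, o) = 1
-X(y(15, 17), w(-3)) = -(1 + 17) = -1*18 = -18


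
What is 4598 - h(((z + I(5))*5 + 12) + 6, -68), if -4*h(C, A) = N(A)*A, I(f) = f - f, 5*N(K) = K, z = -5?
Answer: 24146/5 ≈ 4829.2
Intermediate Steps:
N(K) = K/5
I(f) = 0
h(C, A) = -A²/20 (h(C, A) = -A/5*A/4 = -A²/20)
4598 - h(((z + I(5))*5 + 12) + 6, -68) = 4598 - (-1)*(-68)²/20 = 4598 - (-1)*4624/20 = 4598 - 1*(-1156/5) = 4598 + 1156/5 = 24146/5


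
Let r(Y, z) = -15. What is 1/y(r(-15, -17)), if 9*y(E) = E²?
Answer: 1/25 ≈ 0.040000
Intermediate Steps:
y(E) = E²/9
1/y(r(-15, -17)) = 1/((⅑)*(-15)²) = 1/((⅑)*225) = 1/25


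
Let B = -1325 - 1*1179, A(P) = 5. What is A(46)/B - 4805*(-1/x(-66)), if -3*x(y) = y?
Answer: 6015805/27544 ≈ 218.41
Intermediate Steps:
x(y) = -y/3
B = -2504 (B = -1325 - 1179 = -2504)
A(46)/B - 4805*(-1/x(-66)) = 5/(-2504) - 4805/((-(-1)*(-66)/3)) = 5*(-1/2504) - 4805/((-1*22)) = -5/2504 - 4805/(-22) = -5/2504 - 4805*(-1/22) = -5/2504 + 4805/22 = 6015805/27544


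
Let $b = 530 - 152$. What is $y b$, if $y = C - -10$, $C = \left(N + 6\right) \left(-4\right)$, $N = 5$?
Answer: $-12852$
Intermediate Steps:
$C = -44$ ($C = \left(5 + 6\right) \left(-4\right) = 11 \left(-4\right) = -44$)
$y = -34$ ($y = -44 - -10 = -44 + 10 = -34$)
$b = 378$
$y b = \left(-34\right) 378 = -12852$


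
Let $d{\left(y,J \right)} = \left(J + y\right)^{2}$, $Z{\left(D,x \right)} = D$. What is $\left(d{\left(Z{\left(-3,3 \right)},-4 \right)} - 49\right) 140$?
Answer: $0$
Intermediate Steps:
$\left(d{\left(Z{\left(-3,3 \right)},-4 \right)} - 49\right) 140 = \left(\left(-4 - 3\right)^{2} - 49\right) 140 = \left(\left(-7\right)^{2} - 49\right) 140 = \left(49 - 49\right) 140 = 0 \cdot 140 = 0$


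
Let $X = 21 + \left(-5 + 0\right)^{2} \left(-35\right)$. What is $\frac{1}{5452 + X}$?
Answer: $\frac{1}{4598} \approx 0.00021749$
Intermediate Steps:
$X = -854$ ($X = 21 + \left(-5\right)^{2} \left(-35\right) = 21 + 25 \left(-35\right) = 21 - 875 = -854$)
$\frac{1}{5452 + X} = \frac{1}{5452 - 854} = \frac{1}{4598}$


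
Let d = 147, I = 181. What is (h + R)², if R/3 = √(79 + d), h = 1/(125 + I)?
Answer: 190455625/93636 + √226/51 ≈ 2034.3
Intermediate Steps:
h = 1/306 (h = 1/(125 + 181) = 1/306 ≈ 0.0032680)
R = 3*√226 (R = 3*√(79 + 147) = 3*√226 ≈ 45.100)
(h + R)² = (1/306 + 3*√226)²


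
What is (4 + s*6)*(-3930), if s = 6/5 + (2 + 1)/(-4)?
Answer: -26331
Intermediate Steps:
s = 9/20 (s = 6*(⅕) + 3*(-¼) = 6/5 - ¾ = 9/20 ≈ 0.45000)
(4 + s*6)*(-3930) = (4 + (9/20)*6)*(-3930) = (4 + 27/10)*(-3930) = (67/10)*(-3930) = -26331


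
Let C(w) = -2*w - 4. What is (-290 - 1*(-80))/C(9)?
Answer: 105/11 ≈ 9.5455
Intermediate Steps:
C(w) = -4 - 2*w
(-290 - 1*(-80))/C(9) = (-290 - 1*(-80))/(-4 - 2*9) = (-290 + 80)/(-4 - 18) = -210/(-22) = -210*(-1/22) = 105/11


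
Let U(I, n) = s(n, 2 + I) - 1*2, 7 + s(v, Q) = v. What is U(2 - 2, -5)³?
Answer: -2744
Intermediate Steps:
s(v, Q) = -7 + v
U(I, n) = -9 + n (U(I, n) = (-7 + n) - 1*2 = (-7 + n) - 2 = -9 + n)
U(2 - 2, -5)³ = (-9 - 5)³ = (-14)³ = -2744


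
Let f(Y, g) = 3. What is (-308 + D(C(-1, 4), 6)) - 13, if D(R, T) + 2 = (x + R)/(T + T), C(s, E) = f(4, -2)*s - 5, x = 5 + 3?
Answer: -323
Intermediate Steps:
x = 8
C(s, E) = -5 + 3*s (C(s, E) = 3*s - 5 = -5 + 3*s)
D(R, T) = -2 + (8 + R)/(2*T) (D(R, T) = -2 + (8 + R)/(T + T) = -2 + (8 + R)/((2*T)) = -2 + (8 + R)*(1/(2*T)) = -2 + (8 + R)/(2*T))
(-308 + D(C(-1, 4), 6)) - 13 = (-308 + (½)*(8 + (-5 + 3*(-1)) - 4*6)/6) - 13 = (-308 + (½)*(⅙)*(8 + (-5 - 3) - 24)) - 13 = (-308 + (½)*(⅙)*(8 - 8 - 24)) - 13 = (-308 + (½)*(⅙)*(-24)) - 13 = (-308 - 2) - 13 = -310 - 13 = -323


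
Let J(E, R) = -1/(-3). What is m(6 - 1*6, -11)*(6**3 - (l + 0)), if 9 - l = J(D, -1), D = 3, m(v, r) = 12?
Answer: 2488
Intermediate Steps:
J(E, R) = 1/3 (J(E, R) = -1*(-1/3) = 1/3)
l = 26/3 (l = 9 - 1*1/3 = 9 - 1/3 = 26/3 ≈ 8.6667)
m(6 - 1*6, -11)*(6**3 - (l + 0)) = 12*(6**3 - (26/3 + 0)) = 12*(216 - 1*26/3) = 12*(216 - 26/3) = 12*(622/3) = 2488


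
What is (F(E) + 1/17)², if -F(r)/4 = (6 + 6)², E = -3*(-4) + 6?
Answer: 95863681/289 ≈ 3.3171e+5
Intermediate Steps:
E = 18 (E = 12 + 6 = 18)
F(r) = -576 (F(r) = -4*(6 + 6)² = -4*12² = -4*144 = -576)
(F(E) + 1/17)² = (-576 + 1/17)² = (-9791/17)² = 95863681/289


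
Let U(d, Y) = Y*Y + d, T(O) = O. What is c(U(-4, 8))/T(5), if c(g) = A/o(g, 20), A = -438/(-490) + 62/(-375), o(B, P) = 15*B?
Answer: 13387/82687500 ≈ 0.00016190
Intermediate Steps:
U(d, Y) = d + Y² (U(d, Y) = Y² + d = d + Y²)
A = 13387/18375 (A = -438*(-1/490) + 62*(-1/375) = 219/245 - 62/375 = 13387/18375 ≈ 0.72854)
c(g) = 13387/(275625*g) (c(g) = 13387/(18375*((15*g))) = 13387*(1/(15*g))/18375 = 13387/(275625*g))
c(U(-4, 8))/T(5) = (13387/(275625*(-4 + 8²)))/5 = (13387/(275625*(-4 + 64)))*(⅕) = ((13387/275625)/60)*(⅕) = ((13387/275625)*(1/60))*(⅕) = (13387/16537500)*(⅕) = 13387/82687500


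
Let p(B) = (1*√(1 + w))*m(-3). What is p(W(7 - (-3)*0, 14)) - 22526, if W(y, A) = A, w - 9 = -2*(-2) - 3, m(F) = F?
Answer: -22526 - 3*√11 ≈ -22536.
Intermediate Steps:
w = 10 (w = 9 + (-2*(-2) - 3) = 9 + (4 - 3) = 9 + 1 = 10)
p(B) = -3*√11 (p(B) = (1*√(1 + 10))*(-3) = (1*√11)*(-3) = √11*(-3) = -3*√11)
p(W(7 - (-3)*0, 14)) - 22526 = -3*√11 - 22526 = -22526 - 3*√11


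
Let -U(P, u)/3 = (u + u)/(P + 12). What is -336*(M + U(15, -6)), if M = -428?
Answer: 143360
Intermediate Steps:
U(P, u) = -6*u/(12 + P) (U(P, u) = -3*(u + u)/(P + 12) = -3*2*u/(12 + P) = -6*u/(12 + P))
-336*(M + U(15, -6)) = -336*(-428 - 6*(-6)/(12 + 15)) = -336*(-428 - 6*(-6)/27) = -336*(-428 - 6*(-6)*1/27) = -336*(-428 + 4/3) = -336*(-1280/3) = 143360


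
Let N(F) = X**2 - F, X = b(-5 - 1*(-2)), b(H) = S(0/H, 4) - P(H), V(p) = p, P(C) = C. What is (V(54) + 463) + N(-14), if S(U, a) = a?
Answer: 580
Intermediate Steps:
b(H) = 4 - H
X = 7 (X = 4 - (-5 - 1*(-2)) = 4 - (-5 + 2) = 4 - 1*(-3) = 4 + 3 = 7)
N(F) = 49 - F (N(F) = 7**2 - F = 49 - F)
(V(54) + 463) + N(-14) = (54 + 463) + (49 - 1*(-14)) = 517 + (49 + 14) = 517 + 63 = 580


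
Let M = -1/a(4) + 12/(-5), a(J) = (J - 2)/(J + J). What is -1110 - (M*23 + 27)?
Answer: -4949/5 ≈ -989.80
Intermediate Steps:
a(J) = (-2 + J)/(2*J) (a(J) = (-2 + J)/((2*J)) = (-2 + J)*(1/(2*J)) = (-2 + J)/(2*J))
M = -32/5 (M = -1/((1/2)*(-2 + 4)/4) + 12/(-5) = -1/((1/2)*(1/4)*2) + 12*(-1/5) = -1/1/4 - 12/5 = -1*4 - 12/5 = -4 - 12/5 = -32/5 ≈ -6.4000)
-1110 - (M*23 + 27) = -1110 - (-32/5*23 + 27) = -1110 - (-736/5 + 27) = -1110 - 1*(-601/5) = -1110 + 601/5 = -4949/5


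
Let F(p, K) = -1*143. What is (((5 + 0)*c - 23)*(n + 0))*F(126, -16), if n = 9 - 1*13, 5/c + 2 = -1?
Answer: -53768/3 ≈ -17923.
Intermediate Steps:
c = -5/3 (c = 5/(-2 - 1) = 5/(-3) = 5*(-1/3) = -5/3 ≈ -1.6667)
n = -4 (n = 9 - 13 = -4)
F(p, K) = -143
(((5 + 0)*c - 23)*(n + 0))*F(126, -16) = (((5 + 0)*(-5/3) - 23)*(-4 + 0))*(-143) = ((5*(-5/3) - 23)*(-4))*(-143) = ((-25/3 - 23)*(-4))*(-143) = -94/3*(-4)*(-143) = (376/3)*(-143) = -53768/3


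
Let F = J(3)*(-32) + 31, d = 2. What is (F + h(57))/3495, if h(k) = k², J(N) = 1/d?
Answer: 1088/1165 ≈ 0.93391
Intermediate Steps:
J(N) = ½ (J(N) = 1/2 = ½)
F = 15 (F = (½)*(-32) + 31 = -16 + 31 = 15)
(F + h(57))/3495 = (15 + 57²)/3495 = (15 + 3249)*(1/3495) = 3264*(1/3495) = 1088/1165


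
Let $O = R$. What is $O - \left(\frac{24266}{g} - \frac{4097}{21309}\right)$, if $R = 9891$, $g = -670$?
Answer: $\frac{70866966457}{7138515} \approx 9927.4$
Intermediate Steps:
$O = 9891$
$O - \left(\frac{24266}{g} - \frac{4097}{21309}\right) = 9891 - \left(\frac{24266}{-670} - \frac{4097}{21309}\right) = 9891 - \left(24266 \left(- \frac{1}{670}\right) - \frac{4097}{21309}\right) = 9891 - \left(- \frac{12133}{335} - \frac{4097}{21309}\right) = 9891 - - \frac{259914592}{7138515} = 9891 + \frac{259914592}{7138515} = \frac{70866966457}{7138515}$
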